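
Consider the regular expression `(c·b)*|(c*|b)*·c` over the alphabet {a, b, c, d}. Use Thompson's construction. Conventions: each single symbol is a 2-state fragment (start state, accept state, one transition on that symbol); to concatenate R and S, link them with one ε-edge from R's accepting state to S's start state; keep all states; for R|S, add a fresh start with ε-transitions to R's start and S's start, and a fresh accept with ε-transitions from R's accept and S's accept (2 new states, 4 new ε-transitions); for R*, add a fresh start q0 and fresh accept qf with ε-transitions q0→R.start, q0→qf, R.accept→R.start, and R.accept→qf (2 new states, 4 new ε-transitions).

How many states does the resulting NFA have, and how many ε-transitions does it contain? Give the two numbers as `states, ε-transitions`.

20, 22

Recursing over subexpressions:
Each of the 5 symbol leaves contributes 2 states and 0 ε-transitions.
  c·b — 4 states, 1 ε-transition
  (c·b)* — 6 states, 5 ε-transitions
  c* — 4 states, 4 ε-transitions
  c*|b — 8 states, 8 ε-transitions
  (c*|b)* — 10 states, 12 ε-transitions
  (c*|b)*·c — 12 states, 13 ε-transitions
  (c·b)*|(c*|b)*·c — 20 states, 22 ε-transitions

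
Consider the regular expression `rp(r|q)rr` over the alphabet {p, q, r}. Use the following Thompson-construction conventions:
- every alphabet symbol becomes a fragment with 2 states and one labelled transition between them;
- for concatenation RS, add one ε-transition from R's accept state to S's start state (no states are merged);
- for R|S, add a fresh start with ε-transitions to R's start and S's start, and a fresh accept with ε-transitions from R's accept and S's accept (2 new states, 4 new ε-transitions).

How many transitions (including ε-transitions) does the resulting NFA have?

14

By structural recursion:
Each of the 6 symbol leaves contributes 1 transition (1 symbol, 0 ε).
  r|q : 6 transitions (2 symbol, 4 ε)
  rp(r|q)rr : 14 transitions (6 symbol, 8 ε)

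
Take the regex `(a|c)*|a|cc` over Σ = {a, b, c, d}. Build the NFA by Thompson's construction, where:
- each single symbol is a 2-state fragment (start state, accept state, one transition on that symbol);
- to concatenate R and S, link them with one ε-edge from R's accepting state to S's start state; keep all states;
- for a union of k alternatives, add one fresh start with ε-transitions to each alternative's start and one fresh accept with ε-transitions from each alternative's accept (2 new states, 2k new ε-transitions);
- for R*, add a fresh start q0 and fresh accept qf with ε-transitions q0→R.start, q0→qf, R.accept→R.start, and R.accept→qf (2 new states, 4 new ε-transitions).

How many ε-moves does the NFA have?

15

Per subexpression:
Each of the 5 symbol leaves contributes 0 ε-transitions.
  a|c — 4 ε-transitions
  (a|c)* — 8 ε-transitions
  cc — 1 ε-transition
  (a|c)*|a|cc — 15 ε-transitions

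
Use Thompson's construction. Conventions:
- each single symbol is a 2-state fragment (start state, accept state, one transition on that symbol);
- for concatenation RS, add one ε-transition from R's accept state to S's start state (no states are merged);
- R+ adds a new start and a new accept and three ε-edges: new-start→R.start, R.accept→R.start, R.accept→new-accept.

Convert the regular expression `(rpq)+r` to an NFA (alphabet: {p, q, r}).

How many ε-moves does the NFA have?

Building bottom-up:
Each of the 4 symbol leaves contributes 0 ε-transitions.
  rpq : 2 ε-transitions
  (rpq)+ : 5 ε-transitions
  (rpq)+r : 6 ε-transitions

6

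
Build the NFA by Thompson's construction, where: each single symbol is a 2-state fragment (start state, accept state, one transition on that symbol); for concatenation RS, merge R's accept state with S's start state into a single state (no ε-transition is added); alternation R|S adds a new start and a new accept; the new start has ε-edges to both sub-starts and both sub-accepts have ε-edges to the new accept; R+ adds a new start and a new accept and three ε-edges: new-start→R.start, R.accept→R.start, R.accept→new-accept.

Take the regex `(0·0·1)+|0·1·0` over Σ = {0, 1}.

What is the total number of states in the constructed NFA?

Recursing over subexpressions:
Each of the 6 symbol leaves contributes a 2-state fragment.
  0·0·1 : 4 states
  (0·0·1)+ : 6 states
  0·1·0 : 4 states
  (0·0·1)+|0·1·0 : 12 states

12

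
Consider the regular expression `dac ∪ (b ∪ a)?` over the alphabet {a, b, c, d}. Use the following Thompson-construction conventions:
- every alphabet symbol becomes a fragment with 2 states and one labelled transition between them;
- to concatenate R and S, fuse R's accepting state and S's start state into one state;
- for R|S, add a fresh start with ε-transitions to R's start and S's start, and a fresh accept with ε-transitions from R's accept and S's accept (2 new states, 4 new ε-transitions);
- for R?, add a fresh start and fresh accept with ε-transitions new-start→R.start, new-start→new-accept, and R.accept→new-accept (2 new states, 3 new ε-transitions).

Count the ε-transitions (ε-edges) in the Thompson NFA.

11

By structural recursion:
Each of the 5 symbol leaves contributes 0 ε-transitions.
  dac → 0 ε-transitions
  b ∪ a → 4 ε-transitions
  (b ∪ a)? → 7 ε-transitions
  dac ∪ (b ∪ a)? → 11 ε-transitions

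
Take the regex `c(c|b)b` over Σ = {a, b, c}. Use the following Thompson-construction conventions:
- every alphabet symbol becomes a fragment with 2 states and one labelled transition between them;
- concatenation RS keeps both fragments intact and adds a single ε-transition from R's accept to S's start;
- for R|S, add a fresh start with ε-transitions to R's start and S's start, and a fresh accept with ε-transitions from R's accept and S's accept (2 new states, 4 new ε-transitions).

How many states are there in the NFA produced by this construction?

10

Building bottom-up:
Each of the 4 symbol leaves contributes a 2-state fragment.
  c|b : 6 states
  c(c|b)b : 10 states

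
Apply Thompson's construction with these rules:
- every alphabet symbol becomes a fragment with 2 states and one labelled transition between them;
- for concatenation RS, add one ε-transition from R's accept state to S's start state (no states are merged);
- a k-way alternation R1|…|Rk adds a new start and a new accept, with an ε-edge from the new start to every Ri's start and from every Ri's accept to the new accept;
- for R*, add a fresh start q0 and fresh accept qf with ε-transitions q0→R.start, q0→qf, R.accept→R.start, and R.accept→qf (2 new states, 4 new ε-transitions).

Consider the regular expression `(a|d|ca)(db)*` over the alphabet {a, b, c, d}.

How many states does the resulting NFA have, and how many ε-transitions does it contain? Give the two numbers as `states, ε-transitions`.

Per subexpression:
Each of the 6 symbol leaves contributes 2 states and 0 ε-transitions.
  ca = 4 states, 1 ε-transition
  a|d|ca = 10 states, 7 ε-transitions
  db = 4 states, 1 ε-transition
  (db)* = 6 states, 5 ε-transitions
  (a|d|ca)(db)* = 16 states, 13 ε-transitions

16, 13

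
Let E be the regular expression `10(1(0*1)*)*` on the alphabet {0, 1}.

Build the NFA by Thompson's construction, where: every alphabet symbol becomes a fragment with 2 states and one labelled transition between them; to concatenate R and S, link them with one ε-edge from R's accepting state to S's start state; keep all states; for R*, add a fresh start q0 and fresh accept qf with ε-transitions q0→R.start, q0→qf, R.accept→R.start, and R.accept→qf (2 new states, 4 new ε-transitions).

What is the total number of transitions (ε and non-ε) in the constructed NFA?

21

Building bottom-up:
Each of the 5 symbol leaves contributes 1 transition (1 symbol, 0 ε).
  0* = 5 transitions (1 symbol, 4 ε)
  0*1 = 7 transitions (2 symbol, 5 ε)
  (0*1)* = 11 transitions (2 symbol, 9 ε)
  1(0*1)* = 13 transitions (3 symbol, 10 ε)
  (1(0*1)*)* = 17 transitions (3 symbol, 14 ε)
  10(1(0*1)*)* = 21 transitions (5 symbol, 16 ε)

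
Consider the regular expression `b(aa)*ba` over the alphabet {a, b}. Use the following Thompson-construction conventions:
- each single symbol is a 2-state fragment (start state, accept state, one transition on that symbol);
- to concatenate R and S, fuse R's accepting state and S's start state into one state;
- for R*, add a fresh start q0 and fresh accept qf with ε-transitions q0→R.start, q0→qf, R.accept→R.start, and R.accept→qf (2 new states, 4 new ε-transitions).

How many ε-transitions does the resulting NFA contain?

Bottom-up over the parse tree:
Each of the 5 symbol leaves contributes 0 ε-transitions.
  aa → 0 ε-transitions
  (aa)* → 4 ε-transitions
  b(aa)*ba → 4 ε-transitions

4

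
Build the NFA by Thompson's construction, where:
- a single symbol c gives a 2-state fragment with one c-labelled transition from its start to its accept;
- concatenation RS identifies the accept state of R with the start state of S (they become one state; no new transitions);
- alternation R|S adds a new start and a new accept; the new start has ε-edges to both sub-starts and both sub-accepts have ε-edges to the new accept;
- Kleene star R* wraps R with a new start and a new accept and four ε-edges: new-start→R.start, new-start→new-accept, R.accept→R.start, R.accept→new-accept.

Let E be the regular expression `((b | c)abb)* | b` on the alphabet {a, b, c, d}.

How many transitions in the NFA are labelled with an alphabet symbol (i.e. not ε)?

By structural recursion:
Each of the 6 symbol leaves contributes exactly 1 symbol transition.
  b | c → 2 symbol transitions
  (b | c)abb → 5 symbol transitions
  ((b | c)abb)* → 5 symbol transitions
  ((b | c)abb)* | b → 6 symbol transitions

6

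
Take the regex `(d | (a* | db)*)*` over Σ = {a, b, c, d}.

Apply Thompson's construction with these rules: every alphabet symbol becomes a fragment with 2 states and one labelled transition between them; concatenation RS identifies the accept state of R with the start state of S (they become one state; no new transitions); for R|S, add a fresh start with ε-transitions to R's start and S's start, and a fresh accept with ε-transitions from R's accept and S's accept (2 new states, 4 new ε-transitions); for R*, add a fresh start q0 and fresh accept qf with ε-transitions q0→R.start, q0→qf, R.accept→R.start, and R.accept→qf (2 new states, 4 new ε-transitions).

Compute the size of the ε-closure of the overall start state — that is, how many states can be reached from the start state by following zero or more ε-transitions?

Let C(F) = |ε-closure(F.start)| within fragment F, and note whether F accepts ε. Symbol fragments have C = 1 and do not accept ε. Then:
  a* → the star's fresh start ε-reaches both the body's start and the fresh accept: |ε-closure| = 2 + 1 = 3
  db → same as the first factor's closure: |ε-closure| = 1
  a* | db → new start ε-reaches every alternative's start; at least one alternative accepts ε, so the union's new accept is reached too: |ε-closure| = 1 + 3 + 1 + 1 = 6
  (a* | db)* → new start has ε-edges to the inner start and to the new accept, so |ε-closure| = 2 + 6 = 8
  d | (a* | db)* → |ε-closure| = 1 (new start) + (1 + 8) + 1 (new accept, since some branch ε-reaches its own accept) = 11
  (d | (a* | db)*)* → |ε-closure| = 1 (new start) + 11 (body) + 1 (new accept) = 13

13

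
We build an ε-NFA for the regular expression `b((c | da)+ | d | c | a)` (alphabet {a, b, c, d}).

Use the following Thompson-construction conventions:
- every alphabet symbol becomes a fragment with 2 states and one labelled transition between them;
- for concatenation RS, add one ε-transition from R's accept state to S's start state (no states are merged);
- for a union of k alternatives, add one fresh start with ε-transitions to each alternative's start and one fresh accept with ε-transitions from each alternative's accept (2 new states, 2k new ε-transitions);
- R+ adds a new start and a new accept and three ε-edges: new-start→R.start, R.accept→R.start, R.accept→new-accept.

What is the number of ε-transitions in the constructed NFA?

17

Building bottom-up:
Each of the 7 symbol leaves contributes 0 ε-transitions.
  da — 1 ε-transition
  c | da — 5 ε-transitions
  (c | da)+ — 8 ε-transitions
  (c | da)+ | d | c | a — 16 ε-transitions
  b((c | da)+ | d | c | a) — 17 ε-transitions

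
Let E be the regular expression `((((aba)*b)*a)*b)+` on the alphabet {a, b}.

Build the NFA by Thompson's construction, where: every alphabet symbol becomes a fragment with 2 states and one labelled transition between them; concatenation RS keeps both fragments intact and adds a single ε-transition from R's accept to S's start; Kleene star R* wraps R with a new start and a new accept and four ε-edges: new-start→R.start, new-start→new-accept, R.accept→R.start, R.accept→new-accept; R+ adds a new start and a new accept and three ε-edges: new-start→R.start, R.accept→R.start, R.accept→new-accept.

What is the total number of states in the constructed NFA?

By structural recursion:
Each of the 6 symbol leaves contributes a 2-state fragment.
  aba = 6 states
  (aba)* = 8 states
  (aba)*b = 10 states
  ((aba)*b)* = 12 states
  ((aba)*b)*a = 14 states
  (((aba)*b)*a)* = 16 states
  (((aba)*b)*a)*b = 18 states
  ((((aba)*b)*a)*b)+ = 20 states

20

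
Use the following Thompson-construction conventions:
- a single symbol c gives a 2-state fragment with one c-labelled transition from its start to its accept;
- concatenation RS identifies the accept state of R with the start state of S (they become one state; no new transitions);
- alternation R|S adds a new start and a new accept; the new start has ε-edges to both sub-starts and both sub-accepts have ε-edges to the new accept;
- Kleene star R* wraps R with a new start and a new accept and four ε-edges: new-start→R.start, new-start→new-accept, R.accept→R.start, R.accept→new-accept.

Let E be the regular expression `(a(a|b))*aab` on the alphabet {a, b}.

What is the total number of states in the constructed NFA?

Building bottom-up:
Each of the 6 symbol leaves contributes a 2-state fragment.
  a|b — 6 states
  a(a|b) — 7 states
  (a(a|b))* — 9 states
  (a(a|b))*aab — 12 states

12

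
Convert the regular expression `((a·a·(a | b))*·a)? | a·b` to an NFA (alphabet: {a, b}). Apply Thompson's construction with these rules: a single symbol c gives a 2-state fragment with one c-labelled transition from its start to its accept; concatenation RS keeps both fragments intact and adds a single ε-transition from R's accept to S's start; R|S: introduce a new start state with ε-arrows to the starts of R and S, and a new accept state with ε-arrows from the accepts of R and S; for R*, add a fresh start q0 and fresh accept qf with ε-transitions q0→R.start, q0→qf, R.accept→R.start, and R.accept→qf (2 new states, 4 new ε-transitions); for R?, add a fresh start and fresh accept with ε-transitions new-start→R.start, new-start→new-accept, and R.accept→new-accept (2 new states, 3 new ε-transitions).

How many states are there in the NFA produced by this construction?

Building bottom-up:
Each of the 7 symbol leaves contributes a 2-state fragment.
  a | b = 6 states
  a·a·(a | b) = 10 states
  (a·a·(a | b))* = 12 states
  (a·a·(a | b))*·a = 14 states
  ((a·a·(a | b))*·a)? = 16 states
  a·b = 4 states
  ((a·a·(a | b))*·a)? | a·b = 22 states

22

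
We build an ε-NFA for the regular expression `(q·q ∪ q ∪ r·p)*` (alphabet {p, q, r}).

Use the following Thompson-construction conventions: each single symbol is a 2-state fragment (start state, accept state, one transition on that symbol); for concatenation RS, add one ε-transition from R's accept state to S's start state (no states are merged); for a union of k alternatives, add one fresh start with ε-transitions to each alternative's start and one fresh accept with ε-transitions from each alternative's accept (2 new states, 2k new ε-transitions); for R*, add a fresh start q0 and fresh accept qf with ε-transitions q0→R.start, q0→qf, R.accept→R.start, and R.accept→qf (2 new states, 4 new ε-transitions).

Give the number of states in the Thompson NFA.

14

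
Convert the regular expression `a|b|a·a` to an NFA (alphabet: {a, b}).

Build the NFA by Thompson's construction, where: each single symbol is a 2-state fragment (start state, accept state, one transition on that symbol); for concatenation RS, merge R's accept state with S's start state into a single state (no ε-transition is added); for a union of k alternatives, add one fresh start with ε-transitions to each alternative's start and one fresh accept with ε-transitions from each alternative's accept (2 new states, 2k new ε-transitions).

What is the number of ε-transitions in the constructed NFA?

Recursing over subexpressions:
Each of the 4 symbol leaves contributes 0 ε-transitions.
  a·a : 0 ε-transitions
  a|b|a·a : 6 ε-transitions

6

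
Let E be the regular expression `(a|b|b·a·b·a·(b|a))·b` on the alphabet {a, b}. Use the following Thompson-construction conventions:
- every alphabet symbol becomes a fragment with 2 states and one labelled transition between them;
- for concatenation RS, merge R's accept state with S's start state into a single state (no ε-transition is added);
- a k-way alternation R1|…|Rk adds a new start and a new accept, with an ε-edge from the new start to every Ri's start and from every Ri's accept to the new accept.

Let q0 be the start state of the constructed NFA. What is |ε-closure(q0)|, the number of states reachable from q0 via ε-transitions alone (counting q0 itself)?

Let C(F) = |ε-closure(F.start)| within fragment F, and note whether F accepts ε. Symbol fragments have C = 1 and do not accept ε. Then:
  b|a : C = 1 + 1 + 1 = 3 (the new accept is not ε-reachable since no branch accepts ε)
  b·a·b·a·(b|a) : C equals the left operand's closure size = 1 (its accept is not ε-reachable, so the closure stops there)
  a|b|b·a·b·a·(b|a) : C = 1 + 1 + 1 + 1 = 4 (the new accept is not ε-reachable since no branch accepts ε)
  (a|b|b·a·b·a·(b|a))·b : same as the first factor's closure: C = 4

4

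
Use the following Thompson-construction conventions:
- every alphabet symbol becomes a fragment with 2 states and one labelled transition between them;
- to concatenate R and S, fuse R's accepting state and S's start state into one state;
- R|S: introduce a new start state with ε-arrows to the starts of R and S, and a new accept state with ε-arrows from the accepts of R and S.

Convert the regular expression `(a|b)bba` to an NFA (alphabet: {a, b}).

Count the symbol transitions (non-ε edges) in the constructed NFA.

Bottom-up over the parse tree:
Each of the 5 symbol leaves contributes exactly 1 symbol transition.
  a|b : 2 symbol transitions
  (a|b)bba : 5 symbol transitions

5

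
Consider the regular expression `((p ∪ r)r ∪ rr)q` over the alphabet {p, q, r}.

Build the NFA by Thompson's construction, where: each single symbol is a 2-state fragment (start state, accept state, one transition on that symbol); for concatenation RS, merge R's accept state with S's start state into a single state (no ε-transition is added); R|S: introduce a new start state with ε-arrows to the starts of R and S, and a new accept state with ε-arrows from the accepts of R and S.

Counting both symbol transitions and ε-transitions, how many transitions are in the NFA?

14

By structural recursion:
Each of the 6 symbol leaves contributes 1 transition (1 symbol, 0 ε).
  p ∪ r — 6 transitions (2 symbol, 4 ε)
  (p ∪ r)r — 7 transitions (3 symbol, 4 ε)
  rr — 2 transitions (2 symbol, 0 ε)
  (p ∪ r)r ∪ rr — 13 transitions (5 symbol, 8 ε)
  ((p ∪ r)r ∪ rr)q — 14 transitions (6 symbol, 8 ε)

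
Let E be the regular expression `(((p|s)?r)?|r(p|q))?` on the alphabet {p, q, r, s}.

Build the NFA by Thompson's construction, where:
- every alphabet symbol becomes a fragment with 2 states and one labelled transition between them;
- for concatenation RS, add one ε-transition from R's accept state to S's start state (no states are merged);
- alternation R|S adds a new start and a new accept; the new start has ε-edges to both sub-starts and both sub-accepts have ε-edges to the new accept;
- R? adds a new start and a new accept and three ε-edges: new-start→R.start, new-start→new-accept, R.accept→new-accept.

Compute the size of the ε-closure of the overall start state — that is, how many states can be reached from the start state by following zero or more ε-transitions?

Compute the ε-closure size of each fragment's start state recursively; a symbol fragment's start has no outgoing ε-edge, so its closure is just itself (size 1).
  p|s : |closure| = 1 + 1 + 1 = 3 (the new accept is not ε-reachable since no branch accepts ε)
  (p|s)? : |closure| = 1 (new start) + 3 (body) + 1 (new accept, via ε) = 5
  (p|s)?r : the left operand accepts ε, so the closure extends into the next operand (via the concat ε-link); |closure| = 5 + 1 = 6
  ((p|s)?r)? : new start has ε-edges to the inner start and to the new accept, so |closure| = 2 + 6 = 8
  p|q : new start ε-reaches every alternative's start; none of them accept ε, so the new accept is not reached: |closure| = 1 + 1 + 1 = 3
  r(p|q) : same as the first factor's closure: |closure| = 1
  ((p|s)?r)?|r(p|q) : |closure| = 1 (new start) + (8 + 1) + 1 (new accept, since some branch ε-reaches its own accept) = 11
  (((p|s)?r)?|r(p|q))? : new start has ε-edges to the inner start and to the new accept, so |closure| = 2 + 11 = 13

13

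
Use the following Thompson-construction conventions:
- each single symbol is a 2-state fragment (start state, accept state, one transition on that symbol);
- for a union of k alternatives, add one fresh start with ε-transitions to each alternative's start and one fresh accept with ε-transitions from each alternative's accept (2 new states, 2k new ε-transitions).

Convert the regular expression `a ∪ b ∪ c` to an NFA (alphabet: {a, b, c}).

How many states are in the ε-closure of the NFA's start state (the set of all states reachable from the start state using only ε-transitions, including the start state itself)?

4

Compute the ε-closure size of each fragment's start state recursively; a symbol fragment's start has no outgoing ε-edge, so its closure is just itself (size 1).
  a ∪ b ∪ c — new start ε-reaches every alternative's start; none of them accept ε, so the new accept is not reached: |closure| = 1 + 1 + 1 + 1 = 4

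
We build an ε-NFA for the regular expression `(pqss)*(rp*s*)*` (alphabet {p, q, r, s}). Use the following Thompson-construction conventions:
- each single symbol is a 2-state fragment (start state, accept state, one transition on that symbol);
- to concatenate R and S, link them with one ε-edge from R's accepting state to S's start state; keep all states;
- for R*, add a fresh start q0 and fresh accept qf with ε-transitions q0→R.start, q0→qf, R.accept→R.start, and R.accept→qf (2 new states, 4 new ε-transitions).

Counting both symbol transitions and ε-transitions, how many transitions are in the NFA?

29

Bottom-up over the parse tree:
Each of the 7 symbol leaves contributes 1 transition (1 symbol, 0 ε).
  pqss = 7 transitions (4 symbol, 3 ε)
  (pqss)* = 11 transitions (4 symbol, 7 ε)
  p* = 5 transitions (1 symbol, 4 ε)
  s* = 5 transitions (1 symbol, 4 ε)
  rp*s* = 13 transitions (3 symbol, 10 ε)
  (rp*s*)* = 17 transitions (3 symbol, 14 ε)
  (pqss)*(rp*s*)* = 29 transitions (7 symbol, 22 ε)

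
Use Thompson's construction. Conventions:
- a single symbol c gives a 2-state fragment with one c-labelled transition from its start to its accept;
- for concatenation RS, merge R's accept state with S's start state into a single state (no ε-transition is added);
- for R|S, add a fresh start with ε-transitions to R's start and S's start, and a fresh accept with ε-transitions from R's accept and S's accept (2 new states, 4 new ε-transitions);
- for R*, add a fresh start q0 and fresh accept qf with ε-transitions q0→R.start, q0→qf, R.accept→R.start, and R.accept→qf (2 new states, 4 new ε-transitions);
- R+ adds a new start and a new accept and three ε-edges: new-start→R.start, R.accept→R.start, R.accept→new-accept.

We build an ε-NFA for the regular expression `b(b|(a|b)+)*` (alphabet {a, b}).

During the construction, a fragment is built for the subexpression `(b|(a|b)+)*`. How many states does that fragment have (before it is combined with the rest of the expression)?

Fragment for `(b|(a|b)+)*`:
Each of the 3 symbol leaves contributes a 2-state fragment.
  a|b — 6 states
  (a|b)+ — 8 states
  b|(a|b)+ — 12 states
  (b|(a|b)+)* — 14 states

14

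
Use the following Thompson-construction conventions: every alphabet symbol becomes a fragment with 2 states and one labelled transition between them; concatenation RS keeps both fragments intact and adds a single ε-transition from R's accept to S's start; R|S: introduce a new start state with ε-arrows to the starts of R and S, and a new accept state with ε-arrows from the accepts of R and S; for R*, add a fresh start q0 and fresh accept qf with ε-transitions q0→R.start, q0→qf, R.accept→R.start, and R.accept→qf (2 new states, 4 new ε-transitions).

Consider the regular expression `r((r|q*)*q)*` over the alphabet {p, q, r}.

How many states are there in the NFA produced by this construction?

16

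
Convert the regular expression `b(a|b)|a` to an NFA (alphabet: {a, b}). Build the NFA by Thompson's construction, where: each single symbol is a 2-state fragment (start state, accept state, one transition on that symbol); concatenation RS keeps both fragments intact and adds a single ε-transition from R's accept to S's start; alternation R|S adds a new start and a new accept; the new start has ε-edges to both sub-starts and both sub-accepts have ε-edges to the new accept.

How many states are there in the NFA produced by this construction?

By structural recursion:
Each of the 4 symbol leaves contributes a 2-state fragment.
  a|b = 6 states
  b(a|b) = 8 states
  b(a|b)|a = 12 states

12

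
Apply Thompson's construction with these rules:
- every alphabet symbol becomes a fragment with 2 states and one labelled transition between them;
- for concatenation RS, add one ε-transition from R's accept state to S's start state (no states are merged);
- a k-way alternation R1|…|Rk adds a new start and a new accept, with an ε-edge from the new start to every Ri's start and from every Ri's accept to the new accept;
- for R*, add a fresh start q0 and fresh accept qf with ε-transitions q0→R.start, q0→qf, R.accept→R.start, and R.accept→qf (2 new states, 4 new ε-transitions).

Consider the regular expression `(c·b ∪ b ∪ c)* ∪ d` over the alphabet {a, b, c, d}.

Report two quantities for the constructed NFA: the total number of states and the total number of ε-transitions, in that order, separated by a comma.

Per subexpression:
Each of the 5 symbol leaves contributes 2 states and 0 ε-transitions.
  c·b : 4 states, 1 ε-transition
  c·b ∪ b ∪ c : 10 states, 7 ε-transitions
  (c·b ∪ b ∪ c)* : 12 states, 11 ε-transitions
  (c·b ∪ b ∪ c)* ∪ d : 16 states, 15 ε-transitions

16, 15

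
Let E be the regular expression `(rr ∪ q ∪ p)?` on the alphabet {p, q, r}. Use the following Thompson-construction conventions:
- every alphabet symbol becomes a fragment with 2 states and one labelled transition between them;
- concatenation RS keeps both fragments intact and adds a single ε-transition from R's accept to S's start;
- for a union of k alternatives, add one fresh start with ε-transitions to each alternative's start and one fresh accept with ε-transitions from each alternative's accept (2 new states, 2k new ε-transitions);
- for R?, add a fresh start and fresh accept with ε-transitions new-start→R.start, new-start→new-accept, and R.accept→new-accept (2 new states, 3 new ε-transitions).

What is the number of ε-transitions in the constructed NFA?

Building bottom-up:
Each of the 4 symbol leaves contributes 0 ε-transitions.
  rr : 1 ε-transition
  rr ∪ q ∪ p : 7 ε-transitions
  (rr ∪ q ∪ p)? : 10 ε-transitions

10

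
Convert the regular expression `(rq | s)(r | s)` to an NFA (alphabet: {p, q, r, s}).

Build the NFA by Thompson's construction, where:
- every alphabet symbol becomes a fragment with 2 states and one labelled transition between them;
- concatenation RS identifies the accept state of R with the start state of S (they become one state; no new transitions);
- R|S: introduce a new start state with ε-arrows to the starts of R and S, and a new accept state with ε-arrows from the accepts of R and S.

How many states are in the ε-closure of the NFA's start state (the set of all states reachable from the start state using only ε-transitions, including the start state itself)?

3

Compute the ε-closure size of each fragment's start state recursively; a symbol fragment's start has no outgoing ε-edge, so its closure is just itself (size 1).
  rq — |ε-closure| equals the left operand's closure size = 1 (its accept is not ε-reachable, so the closure stops there)
  rq | s — |ε-closure| = 1 + 1 + 1 = 3 (the new accept is not ε-reachable since no branch accepts ε)
  r | s — |ε-closure| = 1 + 1 + 1 = 3 (the new accept is not ε-reachable since no branch accepts ε)
  (rq | s)(r | s) — |ε-closure| equals the left operand's closure size = 3 (its accept is not ε-reachable, so the closure stops there)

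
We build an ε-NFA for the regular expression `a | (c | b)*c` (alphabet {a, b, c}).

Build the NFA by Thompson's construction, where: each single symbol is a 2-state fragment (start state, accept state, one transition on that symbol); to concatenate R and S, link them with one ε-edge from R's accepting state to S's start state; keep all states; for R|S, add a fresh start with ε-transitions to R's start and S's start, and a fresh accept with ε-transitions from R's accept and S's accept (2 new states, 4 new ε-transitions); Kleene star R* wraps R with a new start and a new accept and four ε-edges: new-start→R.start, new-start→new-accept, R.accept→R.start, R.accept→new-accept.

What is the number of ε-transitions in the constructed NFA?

13

Building bottom-up:
Each of the 4 symbol leaves contributes 0 ε-transitions.
  c | b : 4 ε-transitions
  (c | b)* : 8 ε-transitions
  (c | b)*c : 9 ε-transitions
  a | (c | b)*c : 13 ε-transitions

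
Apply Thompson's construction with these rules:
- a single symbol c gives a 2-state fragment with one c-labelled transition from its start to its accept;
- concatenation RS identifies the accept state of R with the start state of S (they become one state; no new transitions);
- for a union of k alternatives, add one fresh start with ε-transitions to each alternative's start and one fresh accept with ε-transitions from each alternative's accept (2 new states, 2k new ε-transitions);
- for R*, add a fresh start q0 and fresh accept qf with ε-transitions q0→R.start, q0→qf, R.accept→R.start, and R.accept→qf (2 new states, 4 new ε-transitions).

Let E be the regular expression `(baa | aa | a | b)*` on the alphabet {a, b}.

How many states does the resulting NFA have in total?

15

Building bottom-up:
Each of the 7 symbol leaves contributes a 2-state fragment.
  baa — 4 states
  aa — 3 states
  baa | aa | a | b — 13 states
  (baa | aa | a | b)* — 15 states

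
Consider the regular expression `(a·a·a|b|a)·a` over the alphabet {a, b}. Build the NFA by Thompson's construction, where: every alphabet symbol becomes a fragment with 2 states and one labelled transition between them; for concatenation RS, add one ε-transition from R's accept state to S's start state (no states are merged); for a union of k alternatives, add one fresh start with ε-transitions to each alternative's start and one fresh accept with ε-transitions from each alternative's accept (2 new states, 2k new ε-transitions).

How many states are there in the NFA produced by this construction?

14

Building bottom-up:
Each of the 6 symbol leaves contributes a 2-state fragment.
  a·a·a — 6 states
  a·a·a|b|a — 12 states
  (a·a·a|b|a)·a — 14 states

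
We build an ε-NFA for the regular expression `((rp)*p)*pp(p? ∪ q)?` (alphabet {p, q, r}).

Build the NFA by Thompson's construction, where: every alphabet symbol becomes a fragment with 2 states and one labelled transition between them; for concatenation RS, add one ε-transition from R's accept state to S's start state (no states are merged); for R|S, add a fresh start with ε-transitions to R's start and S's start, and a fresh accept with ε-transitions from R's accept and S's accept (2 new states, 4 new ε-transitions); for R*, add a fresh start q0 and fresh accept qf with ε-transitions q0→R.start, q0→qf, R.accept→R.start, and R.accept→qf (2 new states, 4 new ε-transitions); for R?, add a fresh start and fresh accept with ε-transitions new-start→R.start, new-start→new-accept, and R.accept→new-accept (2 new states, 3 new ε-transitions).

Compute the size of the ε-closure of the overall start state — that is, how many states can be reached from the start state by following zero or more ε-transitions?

Work bottom-up. For each fragment F, track |ε-closure(F.start)| and whether F's accept lies in that closure (i.e. whether F accepts ε). A single-symbol fragment has closure size 1 and does not accept ε.
  rp — same as the first factor's closure: C = 1
  (rp)* — the star's fresh start ε-reaches both the body's start and the fresh accept: C = 2 + 1 = 3
  (rp)*p — the left operand accepts ε, so the closure extends into the next operand (via the concat ε-link); C = 3 + 1 = 4
  ((rp)*p)* — new start has ε-edges to the inner start and to the new accept, so C = 2 + 4 = 6
  p? — C = 1 (new start) + 1 (body) + 1 (new accept, via ε) = 3
  p? ∪ q — new start ε-reaches every alternative's start; at least one alternative accepts ε, so the union's new accept is reached too: C = 1 + 3 + 1 + 1 = 6
  (p? ∪ q)? — new start has ε-edges to the inner start and to the new accept, so C = 2 + 6 = 8
  ((rp)*p)*pp(p? ∪ q)? — the left operand accepts ε, so the closure extends into the next operand (via the concat ε-link); C = 6 + 1 = 7

7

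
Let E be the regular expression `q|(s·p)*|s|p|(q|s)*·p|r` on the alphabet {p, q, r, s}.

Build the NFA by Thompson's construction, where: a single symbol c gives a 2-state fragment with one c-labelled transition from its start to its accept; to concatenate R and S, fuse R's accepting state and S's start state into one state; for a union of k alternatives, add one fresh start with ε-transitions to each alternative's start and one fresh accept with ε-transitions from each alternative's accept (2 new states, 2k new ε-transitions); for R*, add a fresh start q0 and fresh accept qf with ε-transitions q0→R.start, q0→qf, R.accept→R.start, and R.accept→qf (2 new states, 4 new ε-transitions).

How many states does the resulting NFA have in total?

By structural recursion:
Each of the 9 symbol leaves contributes a 2-state fragment.
  s·p : 3 states
  (s·p)* : 5 states
  q|s : 6 states
  (q|s)* : 8 states
  (q|s)*·p : 9 states
  q|(s·p)*|s|p|(q|s)*·p|r : 24 states

24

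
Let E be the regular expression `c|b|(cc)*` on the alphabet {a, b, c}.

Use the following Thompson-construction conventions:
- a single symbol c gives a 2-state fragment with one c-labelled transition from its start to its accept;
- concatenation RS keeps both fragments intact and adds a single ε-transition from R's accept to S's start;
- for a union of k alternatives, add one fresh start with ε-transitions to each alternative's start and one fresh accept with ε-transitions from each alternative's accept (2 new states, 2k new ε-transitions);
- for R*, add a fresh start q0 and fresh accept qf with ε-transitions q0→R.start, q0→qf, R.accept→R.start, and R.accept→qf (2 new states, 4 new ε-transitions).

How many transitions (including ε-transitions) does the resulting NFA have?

15

By structural recursion:
Each of the 4 symbol leaves contributes 1 transition (1 symbol, 0 ε).
  cc : 3 transitions (2 symbol, 1 ε)
  (cc)* : 7 transitions (2 symbol, 5 ε)
  c|b|(cc)* : 15 transitions (4 symbol, 11 ε)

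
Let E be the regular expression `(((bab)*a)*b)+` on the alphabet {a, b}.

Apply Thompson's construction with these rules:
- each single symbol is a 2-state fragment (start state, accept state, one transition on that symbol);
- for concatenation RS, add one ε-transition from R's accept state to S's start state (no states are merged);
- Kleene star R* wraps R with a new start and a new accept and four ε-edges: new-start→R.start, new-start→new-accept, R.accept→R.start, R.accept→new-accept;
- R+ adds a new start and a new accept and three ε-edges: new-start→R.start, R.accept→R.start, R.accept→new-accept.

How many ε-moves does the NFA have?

Bottom-up over the parse tree:
Each of the 5 symbol leaves contributes 0 ε-transitions.
  bab : 2 ε-transitions
  (bab)* : 6 ε-transitions
  (bab)*a : 7 ε-transitions
  ((bab)*a)* : 11 ε-transitions
  ((bab)*a)*b : 12 ε-transitions
  (((bab)*a)*b)+ : 15 ε-transitions

15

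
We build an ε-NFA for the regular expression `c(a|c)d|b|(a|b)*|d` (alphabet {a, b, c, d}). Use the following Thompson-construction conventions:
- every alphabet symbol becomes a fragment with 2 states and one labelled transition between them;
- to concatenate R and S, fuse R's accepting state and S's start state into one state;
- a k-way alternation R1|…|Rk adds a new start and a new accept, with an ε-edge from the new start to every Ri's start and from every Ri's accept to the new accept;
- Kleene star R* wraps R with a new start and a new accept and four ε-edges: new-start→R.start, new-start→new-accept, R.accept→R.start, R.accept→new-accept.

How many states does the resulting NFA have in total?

Bottom-up over the parse tree:
Each of the 8 symbol leaves contributes a 2-state fragment.
  a|c — 6 states
  c(a|c)d — 8 states
  a|b — 6 states
  (a|b)* — 8 states
  c(a|c)d|b|(a|b)*|d — 22 states

22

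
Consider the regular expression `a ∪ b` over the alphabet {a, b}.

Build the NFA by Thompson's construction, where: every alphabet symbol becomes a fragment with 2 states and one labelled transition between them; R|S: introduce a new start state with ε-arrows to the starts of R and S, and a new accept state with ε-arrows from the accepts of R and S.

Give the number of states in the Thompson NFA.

Bottom-up over the parse tree:
Each of the 2 symbol leaves contributes a 2-state fragment.
  a ∪ b → 6 states

6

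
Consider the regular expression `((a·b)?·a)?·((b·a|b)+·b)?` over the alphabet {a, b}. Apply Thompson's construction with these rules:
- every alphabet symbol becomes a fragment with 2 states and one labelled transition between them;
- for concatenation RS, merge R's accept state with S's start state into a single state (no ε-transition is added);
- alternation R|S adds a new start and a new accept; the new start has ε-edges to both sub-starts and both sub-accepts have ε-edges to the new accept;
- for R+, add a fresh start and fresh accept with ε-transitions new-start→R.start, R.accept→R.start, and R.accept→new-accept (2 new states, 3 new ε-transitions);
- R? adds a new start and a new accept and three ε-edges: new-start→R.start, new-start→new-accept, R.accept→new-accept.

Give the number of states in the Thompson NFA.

19

Recursing over subexpressions:
Each of the 7 symbol leaves contributes a 2-state fragment.
  a·b — 3 states
  (a·b)? — 5 states
  (a·b)?·a — 6 states
  ((a·b)?·a)? — 8 states
  b·a — 3 states
  b·a|b — 7 states
  (b·a|b)+ — 9 states
  (b·a|b)+·b — 10 states
  ((b·a|b)+·b)? — 12 states
  ((a·b)?·a)?·((b·a|b)+·b)? — 19 states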